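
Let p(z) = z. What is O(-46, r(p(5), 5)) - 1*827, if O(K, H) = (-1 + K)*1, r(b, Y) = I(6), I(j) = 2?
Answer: -874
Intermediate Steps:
r(b, Y) = 2
O(K, H) = -1 + K
O(-46, r(p(5), 5)) - 1*827 = (-1 - 46) - 1*827 = -47 - 827 = -874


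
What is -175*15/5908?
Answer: -375/844 ≈ -0.44431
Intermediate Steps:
-175*15/5908 = -2625*1/5908 = -375/844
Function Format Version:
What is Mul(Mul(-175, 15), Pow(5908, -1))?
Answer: Rational(-375, 844) ≈ -0.44431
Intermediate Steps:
Mul(Mul(-175, 15), Pow(5908, -1)) = Mul(-2625, Rational(1, 5908)) = Rational(-375, 844)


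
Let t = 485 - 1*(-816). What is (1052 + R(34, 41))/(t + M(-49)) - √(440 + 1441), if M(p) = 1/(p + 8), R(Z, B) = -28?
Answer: 10496/13335 - 3*√209 ≈ -42.583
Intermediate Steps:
t = 1301 (t = 485 + 816 = 1301)
M(p) = 1/(8 + p)
(1052 + R(34, 41))/(t + M(-49)) - √(440 + 1441) = (1052 - 28)/(1301 + 1/(8 - 49)) - √(440 + 1441) = 1024/(1301 + 1/(-41)) - √1881 = 1024/(1301 - 1/41) - 3*√209 = 1024/(53340/41) - 3*√209 = 1024*(41/53340) - 3*√209 = 10496/13335 - 3*√209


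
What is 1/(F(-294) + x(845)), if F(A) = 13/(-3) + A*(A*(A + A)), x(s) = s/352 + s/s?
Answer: -1056/53670533593 ≈ -1.9676e-8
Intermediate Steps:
x(s) = 1 + s/352 (x(s) = s*(1/352) + 1 = s/352 + 1 = 1 + s/352)
F(A) = -13/3 + 2*A**3 (F(A) = 13*(-1/3) + A*(A*(2*A)) = -13/3 + A*(2*A**2) = -13/3 + 2*A**3)
1/(F(-294) + x(845)) = 1/((-13/3 + 2*(-294)**3) + (1 + (1/352)*845)) = 1/((-13/3 + 2*(-25412184)) + (1 + 845/352)) = 1/((-13/3 - 50824368) + 1197/352) = 1/(-152473117/3 + 1197/352) = 1/(-53670533593/1056) = -1056/53670533593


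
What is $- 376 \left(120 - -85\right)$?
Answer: $-77080$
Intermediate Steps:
$- 376 \left(120 - -85\right) = - 376 \left(120 + \left(-110 + 195\right)\right) = - 376 \left(120 + 85\right) = \left(-376\right) 205 = -77080$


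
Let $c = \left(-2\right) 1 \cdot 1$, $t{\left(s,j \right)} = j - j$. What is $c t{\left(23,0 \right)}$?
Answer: $0$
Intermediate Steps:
$t{\left(s,j \right)} = 0$
$c = -2$ ($c = \left(-2\right) 1 = -2$)
$c t{\left(23,0 \right)} = \left(-2\right) 0 = 0$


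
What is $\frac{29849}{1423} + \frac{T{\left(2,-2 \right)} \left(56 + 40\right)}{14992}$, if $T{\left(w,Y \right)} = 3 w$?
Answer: $\frac{28019741}{1333351} \approx 21.015$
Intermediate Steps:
$\frac{29849}{1423} + \frac{T{\left(2,-2 \right)} \left(56 + 40\right)}{14992} = \frac{29849}{1423} + \frac{3 \cdot 2 \left(56 + 40\right)}{14992} = 29849 \cdot \frac{1}{1423} + 6 \cdot 96 \cdot \frac{1}{14992} = \frac{29849}{1423} + 576 \cdot \frac{1}{14992} = \frac{29849}{1423} + \frac{36}{937} = \frac{28019741}{1333351}$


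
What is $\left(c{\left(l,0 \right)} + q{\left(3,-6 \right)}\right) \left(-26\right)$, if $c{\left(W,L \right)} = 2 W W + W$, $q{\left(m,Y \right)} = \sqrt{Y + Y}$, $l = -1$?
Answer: $-26 - 52 i \sqrt{3} \approx -26.0 - 90.067 i$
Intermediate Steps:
$q{\left(m,Y \right)} = \sqrt{2} \sqrt{Y}$ ($q{\left(m,Y \right)} = \sqrt{2 Y} = \sqrt{2} \sqrt{Y}$)
$c{\left(W,L \right)} = W + 2 W^{2}$ ($c{\left(W,L \right)} = 2 W^{2} + W = W + 2 W^{2}$)
$\left(c{\left(l,0 \right)} + q{\left(3,-6 \right)}\right) \left(-26\right) = \left(- (1 + 2 \left(-1\right)) + \sqrt{2} \sqrt{-6}\right) \left(-26\right) = \left(- (1 - 2) + \sqrt{2} i \sqrt{6}\right) \left(-26\right) = \left(\left(-1\right) \left(-1\right) + 2 i \sqrt{3}\right) \left(-26\right) = \left(1 + 2 i \sqrt{3}\right) \left(-26\right) = -26 - 52 i \sqrt{3}$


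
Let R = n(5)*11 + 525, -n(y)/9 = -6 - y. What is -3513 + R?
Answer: -1899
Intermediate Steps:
n(y) = 54 + 9*y (n(y) = -9*(-6 - y) = 54 + 9*y)
R = 1614 (R = (54 + 9*5)*11 + 525 = (54 + 45)*11 + 525 = 99*11 + 525 = 1089 + 525 = 1614)
-3513 + R = -3513 + 1614 = -1899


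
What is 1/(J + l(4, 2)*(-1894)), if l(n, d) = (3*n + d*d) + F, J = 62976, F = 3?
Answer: 1/26990 ≈ 3.7051e-5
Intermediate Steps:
l(n, d) = 3 + d² + 3*n (l(n, d) = (3*n + d*d) + 3 = (3*n + d²) + 3 = (d² + 3*n) + 3 = 3 + d² + 3*n)
1/(J + l(4, 2)*(-1894)) = 1/(62976 + (3 + 2² + 3*4)*(-1894)) = 1/(62976 + (3 + 4 + 12)*(-1894)) = 1/(62976 + 19*(-1894)) = 1/(62976 - 35986) = 1/26990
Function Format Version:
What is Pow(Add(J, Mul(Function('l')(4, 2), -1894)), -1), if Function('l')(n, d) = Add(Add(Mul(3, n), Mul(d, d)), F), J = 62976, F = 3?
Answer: Rational(1, 26990) ≈ 3.7051e-5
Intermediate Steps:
Function('l')(n, d) = Add(3, Pow(d, 2), Mul(3, n)) (Function('l')(n, d) = Add(Add(Mul(3, n), Mul(d, d)), 3) = Add(Add(Mul(3, n), Pow(d, 2)), 3) = Add(Add(Pow(d, 2), Mul(3, n)), 3) = Add(3, Pow(d, 2), Mul(3, n)))
Pow(Add(J, Mul(Function('l')(4, 2), -1894)), -1) = Pow(Add(62976, Mul(Add(3, Pow(2, 2), Mul(3, 4)), -1894)), -1) = Pow(Add(62976, Mul(Add(3, 4, 12), -1894)), -1) = Pow(Add(62976, Mul(19, -1894)), -1) = Pow(Add(62976, -35986), -1) = Pow(26990, -1) = Rational(1, 26990)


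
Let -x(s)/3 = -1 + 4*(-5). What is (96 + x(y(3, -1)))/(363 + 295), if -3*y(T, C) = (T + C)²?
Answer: 159/658 ≈ 0.24164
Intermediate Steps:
y(T, C) = -(C + T)²/3 (y(T, C) = -(T + C)²/3 = -(C + T)²/3)
x(s) = 63 (x(s) = -3*(-1 + 4*(-5)) = -3*(-1 - 20) = -3*(-21) = 63)
(96 + x(y(3, -1)))/(363 + 295) = (96 + 63)/(363 + 295) = 159/658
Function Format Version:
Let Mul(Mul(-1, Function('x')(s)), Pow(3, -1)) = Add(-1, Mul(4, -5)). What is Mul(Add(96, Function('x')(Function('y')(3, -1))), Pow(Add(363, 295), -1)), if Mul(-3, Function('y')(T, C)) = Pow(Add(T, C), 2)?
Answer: Rational(159, 658) ≈ 0.24164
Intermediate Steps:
Function('y')(T, C) = Mul(Rational(-1, 3), Pow(Add(C, T), 2)) (Function('y')(T, C) = Mul(Rational(-1, 3), Pow(Add(T, C), 2)) = Mul(Rational(-1, 3), Pow(Add(C, T), 2)))
Function('x')(s) = 63 (Function('x')(s) = Mul(-3, Add(-1, Mul(4, -5))) = Mul(-3, Add(-1, -20)) = Mul(-3, -21) = 63)
Mul(Add(96, Function('x')(Function('y')(3, -1))), Pow(Add(363, 295), -1)) = Mul(Add(96, 63), Pow(Add(363, 295), -1)) = Mul(159, Pow(658, -1)) = Mul(159, Rational(1, 658)) = Rational(159, 658)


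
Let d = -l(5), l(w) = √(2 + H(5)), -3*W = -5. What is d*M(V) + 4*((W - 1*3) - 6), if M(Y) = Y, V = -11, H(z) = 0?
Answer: -88/3 + 11*√2 ≈ -13.777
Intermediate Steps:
W = 5/3 (W = -⅓*(-5) = 5/3 ≈ 1.6667)
l(w) = √2 (l(w) = √(2 + 0) = √2)
d = -√2 ≈ -1.4142
d*M(V) + 4*((W - 1*3) - 6) = -√2*(-11) + 4*((5/3 - 1*3) - 6) = 11*√2 + 4*((5/3 - 3) - 6) = 11*√2 + 4*(-4/3 - 6) = 11*√2 + 4*(-22/3) = 11*√2 - 88/3 = -88/3 + 11*√2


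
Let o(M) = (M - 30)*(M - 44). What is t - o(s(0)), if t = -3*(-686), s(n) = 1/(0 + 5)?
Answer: 18819/25 ≈ 752.76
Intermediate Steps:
s(n) = ⅕ (s(n) = 1/5 = ⅕)
o(M) = (-44 + M)*(-30 + M) (o(M) = (-30 + M)*(-44 + M) = (-44 + M)*(-30 + M))
t = 2058
t - o(s(0)) = 2058 - (1320 + (⅕)² - 74*⅕) = 2058 - (1320 + 1/25 - 74/5) = 2058 - 1*32631/25 = 2058 - 32631/25 = 18819/25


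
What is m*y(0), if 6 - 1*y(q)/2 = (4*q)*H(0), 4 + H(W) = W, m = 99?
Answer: 1188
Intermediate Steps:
H(W) = -4 + W
y(q) = 12 + 32*q (y(q) = 12 - 2*4*q*(-4 + 0) = 12 - 2*4*q*(-4) = 12 - (-32)*q = 12 + 32*q)
m*y(0) = 99*(12 + 32*0) = 99*(12 + 0) = 99*12 = 1188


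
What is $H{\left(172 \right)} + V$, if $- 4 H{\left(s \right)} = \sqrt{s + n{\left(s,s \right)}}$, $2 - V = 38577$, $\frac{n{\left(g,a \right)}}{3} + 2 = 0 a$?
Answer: $-38575 - \frac{\sqrt{166}}{4} \approx -38578.0$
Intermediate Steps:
$n{\left(g,a \right)} = -6$ ($n{\left(g,a \right)} = -6 + 3 \cdot 0 a = -6 + 3 \cdot 0 = -6 + 0 = -6$)
$V = -38575$ ($V = 2 - 38577 = -38575$)
$H{\left(s \right)} = - \frac{\sqrt{-6 + s}}{4}$ ($H{\left(s \right)} = - \frac{\sqrt{s - 6}}{4} = - \frac{\sqrt{-6 + s}}{4}$)
$H{\left(172 \right)} + V = - \frac{\sqrt{-6 + 172}}{4} - 38575 = - \frac{\sqrt{166}}{4} - 38575 = -38575 - \frac{\sqrt{166}}{4}$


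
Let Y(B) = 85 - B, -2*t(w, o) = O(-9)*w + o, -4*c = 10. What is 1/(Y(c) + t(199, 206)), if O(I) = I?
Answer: 1/880 ≈ 0.0011364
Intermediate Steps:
c = -5/2 (c = -¼*10 = -5/2 ≈ -2.5000)
t(w, o) = -o/2 + 9*w/2 (t(w, o) = -(-9*w + o)/2 = -(o - 9*w)/2 = -o/2 + 9*w/2)
1/(Y(c) + t(199, 206)) = 1/((85 - 1*(-5/2)) + (-½*206 + (9/2)*199)) = 1/((85 + 5/2) + (-103 + 1791/2)) = 1/(175/2 + 1585/2) = 1/880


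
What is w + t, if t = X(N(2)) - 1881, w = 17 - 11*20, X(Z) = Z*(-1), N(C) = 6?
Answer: -2090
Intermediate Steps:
X(Z) = -Z
w = -203 (w = 17 - 220 = -203)
t = -1887 (t = -1*6 - 1881 = -6 - 1881 = -1887)
w + t = -203 - 1887 = -2090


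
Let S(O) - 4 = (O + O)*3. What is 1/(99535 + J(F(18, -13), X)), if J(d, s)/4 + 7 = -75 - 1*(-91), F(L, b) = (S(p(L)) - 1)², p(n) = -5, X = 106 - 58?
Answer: 1/99571 ≈ 1.0043e-5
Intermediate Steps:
X = 48
S(O) = 4 + 6*O (S(O) = 4 + (O + O)*3 = 4 + (2*O)*3 = 4 + 6*O)
F(L, b) = 729 (F(L, b) = ((4 + 6*(-5)) - 1)² = ((4 - 30) - 1)² = (-26 - 1)² = (-27)² = 729)
J(d, s) = 36 (J(d, s) = -28 + 4*(-75 - 1*(-91)) = -28 + 4*(-75 + 91) = -28 + 4*16 = -28 + 64 = 36)
1/(99535 + J(F(18, -13), X)) = 1/(99535 + 36) = 1/99571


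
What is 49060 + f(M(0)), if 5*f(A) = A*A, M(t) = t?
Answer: 49060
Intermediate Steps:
f(A) = A²/5 (f(A) = (A*A)/5 = A²/5)
49060 + f(M(0)) = 49060 + (⅕)*0² = 49060 + (⅕)*0 = 49060 + 0 = 49060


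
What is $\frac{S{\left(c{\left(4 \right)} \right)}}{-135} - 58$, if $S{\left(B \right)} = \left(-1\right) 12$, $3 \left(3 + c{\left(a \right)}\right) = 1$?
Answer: $- \frac{2606}{45} \approx -57.911$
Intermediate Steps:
$c{\left(a \right)} = - \frac{8}{3}$ ($c{\left(a \right)} = -3 + \frac{1}{3} \cdot 1 = -3 + \frac{1}{3} = - \frac{8}{3}$)
$S{\left(B \right)} = -12$
$\frac{S{\left(c{\left(4 \right)} \right)}}{-135} - 58 = - \frac{12}{-135} - 58 = \left(-12\right) \left(- \frac{1}{135}\right) - 58 = \frac{4}{45} - 58 = - \frac{2606}{45}$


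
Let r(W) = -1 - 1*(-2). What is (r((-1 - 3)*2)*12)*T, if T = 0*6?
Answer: 0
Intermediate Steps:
T = 0
r(W) = 1 (r(W) = -1 + 2 = 1)
(r((-1 - 3)*2)*12)*T = (1*12)*0 = 12*0 = 0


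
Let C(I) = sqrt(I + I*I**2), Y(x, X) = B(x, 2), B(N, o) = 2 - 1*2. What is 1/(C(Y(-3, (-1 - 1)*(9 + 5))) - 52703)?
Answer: -1/52703 ≈ -1.8974e-5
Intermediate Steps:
B(N, o) = 0 (B(N, o) = 2 - 2 = 0)
Y(x, X) = 0
C(I) = sqrt(I + I**3)
1/(C(Y(-3, (-1 - 1)*(9 + 5))) - 52703) = 1/(sqrt(0 + 0**3) - 52703) = 1/(sqrt(0 + 0) - 52703) = 1/(sqrt(0) - 52703) = 1/(0 - 52703) = 1/(-52703) = -1/52703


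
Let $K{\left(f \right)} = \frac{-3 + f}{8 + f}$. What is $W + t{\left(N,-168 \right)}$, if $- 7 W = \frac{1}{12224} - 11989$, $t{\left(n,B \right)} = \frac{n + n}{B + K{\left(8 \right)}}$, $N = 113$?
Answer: $\frac{392893720517}{229578944} \approx 1711.4$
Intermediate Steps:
$K{\left(f \right)} = \frac{-3 + f}{8 + f}$
$t{\left(n,B \right)} = \frac{2 n}{\frac{5}{16} + B}$ ($t{\left(n,B \right)} = \frac{n + n}{B + \frac{-3 + 8}{8 + 8}} = \frac{2 n}{B + \frac{1}{16} \cdot 5} = \frac{2 n}{B + \frac{5}{16}} = \frac{2 n}{\frac{5}{16} + B}$)
$W = \frac{146553535}{85568}$ ($W = - \frac{\frac{1}{12224} - 11989}{7} = \left(- \frac{1}{7}\right) \left(- \frac{146553535}{12224}\right) = \frac{146553535}{85568} \approx 1712.7$)
$W + t{\left(N,-168 \right)} = \frac{146553535}{85568} + 32 \cdot 113 \frac{1}{5 + 16 \left(-168\right)} = \frac{146553535}{85568} + 32 \cdot 113 \frac{1}{5 - 2688} = \frac{146553535}{85568} + 32 \cdot 113 \frac{1}{-2683} = \frac{146553535}{85568} + 32 \cdot 113 \left(- \frac{1}{2683}\right) = \frac{146553535}{85568} - \frac{3616}{2683} = \frac{392893720517}{229578944}$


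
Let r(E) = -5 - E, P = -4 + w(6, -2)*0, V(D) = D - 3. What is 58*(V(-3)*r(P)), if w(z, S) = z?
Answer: 348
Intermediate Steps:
V(D) = -3 + D
P = -4 (P = -4 + 6*0 = -4 + 0 = -4)
58*(V(-3)*r(P)) = 58*((-3 - 3)*(-5 - 1*(-4))) = 58*(-6*(-5 + 4)) = 58*(-6*(-1)) = 58*6 = 348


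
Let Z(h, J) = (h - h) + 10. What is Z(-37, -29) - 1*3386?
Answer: -3376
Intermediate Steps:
Z(h, J) = 10 (Z(h, J) = 0 + 10 = 10)
Z(-37, -29) - 1*3386 = 10 - 1*3386 = 10 - 3386 = -3376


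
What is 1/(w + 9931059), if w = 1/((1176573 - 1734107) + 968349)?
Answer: 410815/4079828003086 ≈ 1.0069e-7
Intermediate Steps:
w = 1/410815 (w = 1/(-557534 + 968349) = 1/410815 ≈ 2.4342e-6)
1/(w + 9931059) = 1/(1/410815 + 9931059) = 1/(4079828003086/410815) = 410815/4079828003086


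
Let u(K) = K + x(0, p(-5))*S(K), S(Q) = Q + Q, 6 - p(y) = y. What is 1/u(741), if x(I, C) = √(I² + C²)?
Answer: 1/17043 ≈ 5.8675e-5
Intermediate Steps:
p(y) = 6 - y
x(I, C) = √(C² + I²)
S(Q) = 2*Q
u(K) = 23*K (u(K) = K + √((6 - 1*(-5))² + 0²)*(2*K) = K + √((6 + 5)² + 0)*(2*K) = K + √(11² + 0)*(2*K) = K + √(121 + 0)*(2*K) = K + √121*(2*K) = K + 11*(2*K) = K + 22*K = 23*K)
1/u(741) = 1/(23*741) = 1/17043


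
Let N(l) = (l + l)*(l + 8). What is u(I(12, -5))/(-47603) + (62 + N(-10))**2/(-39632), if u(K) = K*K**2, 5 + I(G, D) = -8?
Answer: -102047527/471650524 ≈ -0.21636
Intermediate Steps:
I(G, D) = -13 (I(G, D) = -5 - 8 = -13)
u(K) = K**3
N(l) = 2*l*(8 + l) (N(l) = (2*l)*(8 + l) = 2*l*(8 + l))
u(I(12, -5))/(-47603) + (62 + N(-10))**2/(-39632) = (-13)**3/(-47603) + (62 + 2*(-10)*(8 - 10))**2/(-39632) = -2197*(-1/47603) + (62 + 2*(-10)*(-2))**2*(-1/39632) = 2197/47603 + (62 + 40)**2*(-1/39632) = 2197/47603 + 102**2*(-1/39632) = 2197/47603 + 10404*(-1/39632) = 2197/47603 - 2601/9908 = -102047527/471650524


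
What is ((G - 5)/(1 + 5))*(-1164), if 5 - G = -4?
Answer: -776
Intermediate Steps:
G = 9 (G = 5 - 1*(-4) = 5 + 4 = 9)
((G - 5)/(1 + 5))*(-1164) = ((9 - 5)/(1 + 5))*(-1164) = (4/6)*(-1164) = (4*(⅙))*(-1164) = (⅔)*(-1164) = -776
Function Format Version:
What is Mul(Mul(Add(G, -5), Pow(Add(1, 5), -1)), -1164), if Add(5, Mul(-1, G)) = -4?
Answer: -776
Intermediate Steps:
G = 9 (G = Add(5, Mul(-1, -4)) = Add(5, 4) = 9)
Mul(Mul(Add(G, -5), Pow(Add(1, 5), -1)), -1164) = Mul(Mul(Add(9, -5), Pow(Add(1, 5), -1)), -1164) = Mul(Mul(4, Pow(6, -1)), -1164) = Mul(Mul(4, Rational(1, 6)), -1164) = Mul(Rational(2, 3), -1164) = -776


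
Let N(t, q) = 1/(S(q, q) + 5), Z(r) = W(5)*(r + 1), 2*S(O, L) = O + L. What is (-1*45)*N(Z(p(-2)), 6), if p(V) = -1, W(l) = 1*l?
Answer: -45/11 ≈ -4.0909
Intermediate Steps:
W(l) = l
S(O, L) = L/2 + O/2 (S(O, L) = (O + L)/2 = (L + O)/2 = L/2 + O/2)
Z(r) = 5 + 5*r (Z(r) = 5*(r + 1) = 5*(1 + r) = 5 + 5*r)
N(t, q) = 1/(5 + q) (N(t, q) = 1/((q/2 + q/2) + 5) = 1/(q + 5) = 1/(5 + q))
(-1*45)*N(Z(p(-2)), 6) = (-1*45)/(5 + 6) = -45/11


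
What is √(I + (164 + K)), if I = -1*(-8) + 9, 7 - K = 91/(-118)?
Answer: 45*√1298/118 ≈ 13.739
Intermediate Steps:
K = 917/118 (K = 7 - 91/(-118) = 7 - 91*(-1)/118 = 7 - 1*(-91/118) = 7 + 91/118 = 917/118 ≈ 7.7712)
I = 17 (I = 8 + 9 = 17)
√(I + (164 + K)) = √(17 + (164 + 917/118)) = √(17 + 20269/118) = √(22275/118) = 45*√1298/118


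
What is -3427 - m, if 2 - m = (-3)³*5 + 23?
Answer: -3541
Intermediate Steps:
m = 114 (m = 2 - ((-3)³*5 + 23) = 2 - (-27*5 + 23) = 2 - (-135 + 23) = 2 - 1*(-112) = 2 + 112 = 114)
-3427 - m = -3427 - 1*114 = -3427 - 114 = -3541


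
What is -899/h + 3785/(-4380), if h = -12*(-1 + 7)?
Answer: 61085/5256 ≈ 11.622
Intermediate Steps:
h = -72 (h = -12*6 = -72)
-899/h + 3785/(-4380) = -899/(-72) + 3785/(-4380) = -899*(-1/72) + 3785*(-1/4380) = 899/72 - 757/876 = 61085/5256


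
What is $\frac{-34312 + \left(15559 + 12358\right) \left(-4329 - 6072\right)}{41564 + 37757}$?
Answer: $- \frac{290399029}{79321} \approx -3661.1$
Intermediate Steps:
$\frac{-34312 + \left(15559 + 12358\right) \left(-4329 - 6072\right)}{41564 + 37757} = \frac{-34312 + 27917 \left(-10401\right)}{79321} = \left(-34312 - 290364717\right) \frac{1}{79321} = \left(-290399029\right) \frac{1}{79321} = - \frac{290399029}{79321}$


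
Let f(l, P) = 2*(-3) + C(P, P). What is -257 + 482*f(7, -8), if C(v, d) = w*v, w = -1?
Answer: 707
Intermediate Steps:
C(v, d) = -v
f(l, P) = -6 - P (f(l, P) = 2*(-3) - P = -6 - P)
-257 + 482*f(7, -8) = -257 + 482*(-6 - 1*(-8)) = -257 + 482*(-6 + 8) = -257 + 482*2 = -257 + 964 = 707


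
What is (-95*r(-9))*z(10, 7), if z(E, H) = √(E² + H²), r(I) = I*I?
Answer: -7695*√149 ≈ -93930.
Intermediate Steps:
r(I) = I²
(-95*r(-9))*z(10, 7) = (-95*(-9)²)*√(10² + 7²) = (-95*81)*√(100 + 49) = -7695*√149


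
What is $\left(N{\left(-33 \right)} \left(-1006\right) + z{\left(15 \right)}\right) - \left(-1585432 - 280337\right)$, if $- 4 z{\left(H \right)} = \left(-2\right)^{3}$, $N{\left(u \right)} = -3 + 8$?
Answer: $1860741$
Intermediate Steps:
$N{\left(u \right)} = 5$
$z{\left(H \right)} = 2$ ($z{\left(H \right)} = - \frac{\left(-2\right)^{3}}{4} = \left(- \frac{1}{4}\right) \left(-8\right) = 2$)
$\left(N{\left(-33 \right)} \left(-1006\right) + z{\left(15 \right)}\right) - \left(-1585432 - 280337\right) = \left(5 \left(-1006\right) + 2\right) - \left(-1585432 - 280337\right) = \left(-5030 + 2\right) - -1865769 = -5028 + 1865769 = 1860741$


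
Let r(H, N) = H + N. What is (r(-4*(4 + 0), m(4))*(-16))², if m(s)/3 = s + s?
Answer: 16384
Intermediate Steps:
m(s) = 6*s (m(s) = 3*(s + s) = 3*(2*s) = 6*s)
(r(-4*(4 + 0), m(4))*(-16))² = ((-4*(4 + 0) + 6*4)*(-16))² = ((-4*4 + 24)*(-16))² = ((-16 + 24)*(-16))² = (8*(-16))² = (-128)² = 16384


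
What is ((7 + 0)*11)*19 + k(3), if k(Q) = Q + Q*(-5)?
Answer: 1451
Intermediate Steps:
k(Q) = -4*Q (k(Q) = Q - 5*Q = -4*Q)
((7 + 0)*11)*19 + k(3) = ((7 + 0)*11)*19 - 4*3 = (7*11)*19 - 12 = 77*19 - 12 = 1463 - 12 = 1451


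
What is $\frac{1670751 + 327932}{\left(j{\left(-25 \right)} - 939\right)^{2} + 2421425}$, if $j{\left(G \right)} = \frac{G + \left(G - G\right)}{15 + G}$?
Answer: $\frac{7994732}{13193829} \approx 0.60594$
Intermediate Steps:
$j{\left(G \right)} = \frac{G}{15 + G}$ ($j{\left(G \right)} = \frac{G + 0}{15 + G} = \frac{G}{15 + G}$)
$\frac{1670751 + 327932}{\left(j{\left(-25 \right)} - 939\right)^{2} + 2421425} = \frac{1670751 + 327932}{\left(- \frac{25}{15 - 25} - 939\right)^{2} + 2421425} = \frac{1998683}{\left(- \frac{25}{-10} - 939\right)^{2} + 2421425} = \frac{1998683}{\left(\left(-25\right) \left(- \frac{1}{10}\right) - 939\right)^{2} + 2421425} = \frac{1998683}{\left(\frac{5}{2} - 939\right)^{2} + 2421425} = \frac{1998683}{\left(- \frac{1873}{2}\right)^{2} + 2421425} = \frac{1998683}{\frac{3508129}{4} + 2421425} = \frac{1998683}{\frac{13193829}{4}} = 1998683 \cdot \frac{4}{13193829} = \frac{7994732}{13193829}$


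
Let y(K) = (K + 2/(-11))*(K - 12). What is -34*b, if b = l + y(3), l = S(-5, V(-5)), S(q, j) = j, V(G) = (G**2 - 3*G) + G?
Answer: -3604/11 ≈ -327.64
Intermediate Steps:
V(G) = G**2 - 2*G
y(K) = (-12 + K)*(-2/11 + K) (y(K) = (K + 2*(-1/11))*(-12 + K) = (K - 2/11)*(-12 + K) = (-2/11 + K)*(-12 + K) = (-12 + K)*(-2/11 + K))
l = 35 (l = -5*(-2 - 5) = -5*(-7) = 35)
b = 106/11 (b = 35 + (24/11 + 3**2 - 134/11*3) = 35 + (24/11 + 9 - 402/11) = 35 - 279/11 = 106/11 ≈ 9.6364)
-34*b = -34*106/11 = -3604/11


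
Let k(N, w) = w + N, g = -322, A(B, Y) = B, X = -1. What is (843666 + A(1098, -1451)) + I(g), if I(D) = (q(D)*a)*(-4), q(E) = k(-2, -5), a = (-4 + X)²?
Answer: 845464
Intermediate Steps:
a = 25 (a = (-4 - 1)² = (-5)² = 25)
k(N, w) = N + w
q(E) = -7 (q(E) = -2 - 5 = -7)
I(D) = 700 (I(D) = -7*25*(-4) = -175*(-4) = 700)
(843666 + A(1098, -1451)) + I(g) = (843666 + 1098) + 700 = 844764 + 700 = 845464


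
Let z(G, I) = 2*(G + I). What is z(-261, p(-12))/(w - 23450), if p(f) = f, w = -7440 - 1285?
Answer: 14/825 ≈ 0.016970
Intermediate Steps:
w = -8725
z(G, I) = 2*G + 2*I
z(-261, p(-12))/(w - 23450) = (2*(-261) + 2*(-12))/(-8725 - 23450) = (-522 - 24)/(-32175) = -546*(-1/32175) = 14/825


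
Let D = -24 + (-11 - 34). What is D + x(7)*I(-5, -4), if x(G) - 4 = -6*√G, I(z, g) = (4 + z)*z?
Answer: -49 - 30*√7 ≈ -128.37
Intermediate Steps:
I(z, g) = z*(4 + z)
x(G) = 4 - 6*√G
D = -69 (D = -24 - 45 = -69)
D + x(7)*I(-5, -4) = -69 + (4 - 6*√7)*(-5*(4 - 5)) = -69 + (4 - 6*√7)*(-5*(-1)) = -69 + (4 - 6*√7)*5 = -69 + (20 - 30*√7) = -49 - 30*√7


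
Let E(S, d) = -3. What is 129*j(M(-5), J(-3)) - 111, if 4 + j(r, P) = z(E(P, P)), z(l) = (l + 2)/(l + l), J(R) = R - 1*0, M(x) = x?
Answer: -1211/2 ≈ -605.50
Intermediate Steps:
J(R) = R (J(R) = R + 0 = R)
z(l) = (2 + l)/(2*l) (z(l) = (2 + l)/((2*l)) = (2 + l)*(1/(2*l)) = (2 + l)/(2*l))
j(r, P) = -23/6 (j(r, P) = -4 + (½)*(2 - 3)/(-3) = -4 + (½)*(-⅓)*(-1) = -4 + ⅙ = -23/6)
129*j(M(-5), J(-3)) - 111 = 129*(-23/6) - 111 = -989/2 - 111 = -1211/2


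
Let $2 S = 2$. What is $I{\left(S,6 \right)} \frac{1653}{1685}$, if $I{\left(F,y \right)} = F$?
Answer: $\frac{1653}{1685} \approx 0.98101$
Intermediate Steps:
$S = 1$ ($S = \frac{1}{2} \cdot 2 = 1$)
$I{\left(S,6 \right)} \frac{1653}{1685} = 1 \cdot \frac{1653}{1685} = \frac{1653}{1685}$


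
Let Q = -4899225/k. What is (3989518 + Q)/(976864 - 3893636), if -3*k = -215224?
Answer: -858625324357/627759336928 ≈ -1.3678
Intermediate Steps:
k = 215224/3 (k = -⅓*(-215224) = 215224/3 ≈ 71741.)
Q = -14697675/215224 (Q = -4899225/215224/3 = -4899225*3/215224 = -14697675/215224 ≈ -68.290)
(3989518 + Q)/(976864 - 3893636) = (3989518 - 14697675/215224)/(976864 - 3893636) = (858625324357/215224)/(-2916772) = (858625324357/215224)*(-1/2916772) = -858625324357/627759336928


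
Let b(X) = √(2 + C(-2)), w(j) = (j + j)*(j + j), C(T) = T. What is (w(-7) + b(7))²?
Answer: 38416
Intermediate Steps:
w(j) = 4*j² (w(j) = (2*j)*(2*j) = 4*j²)
b(X) = 0 (b(X) = √(2 - 2) = √0 = 0)
(w(-7) + b(7))² = (4*(-7)² + 0)² = (4*49 + 0)² = (196 + 0)² = 196² = 38416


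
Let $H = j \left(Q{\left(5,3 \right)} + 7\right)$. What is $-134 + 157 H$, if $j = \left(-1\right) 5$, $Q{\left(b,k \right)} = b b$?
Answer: $-25254$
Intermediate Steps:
$Q{\left(b,k \right)} = b^{2}$
$j = -5$
$H = -160$ ($H = - 5 \left(5^{2} + 7\right) = - 5 \left(25 + 7\right) = \left(-5\right) 32 = -160$)
$-134 + 157 H = -134 + 157 \left(-160\right) = -134 - 25120 = -25254$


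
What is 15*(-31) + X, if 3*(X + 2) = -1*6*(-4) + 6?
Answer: -457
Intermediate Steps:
X = 8 (X = -2 + (-1*6*(-4) + 6)/3 = -2 + (-6*(-4) + 6)/3 = -2 + (24 + 6)/3 = -2 + (1/3)*30 = -2 + 10 = 8)
15*(-31) + X = 15*(-31) + 8 = -465 + 8 = -457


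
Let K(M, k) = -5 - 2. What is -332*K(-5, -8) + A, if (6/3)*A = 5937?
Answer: 10585/2 ≈ 5292.5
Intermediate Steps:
A = 5937/2 (A = (½)*5937 = 5937/2 ≈ 2968.5)
K(M, k) = -7
-332*K(-5, -8) + A = -332*(-7) + 5937/2 = 2324 + 5937/2 = 10585/2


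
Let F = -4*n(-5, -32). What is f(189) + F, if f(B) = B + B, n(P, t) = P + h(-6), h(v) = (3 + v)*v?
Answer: 326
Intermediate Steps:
h(v) = v*(3 + v)
n(P, t) = 18 + P (n(P, t) = P - 6*(3 - 6) = P - 6*(-3) = P + 18 = 18 + P)
f(B) = 2*B
F = -52 (F = -4*(18 - 5) = -4*13 = -52)
f(189) + F = 2*189 - 52 = 378 - 52 = 326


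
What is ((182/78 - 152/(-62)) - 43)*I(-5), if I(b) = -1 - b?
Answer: -14216/93 ≈ -152.86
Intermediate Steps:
((182/78 - 152/(-62)) - 43)*I(-5) = ((182/78 - 152/(-62)) - 43)*(-1 - 1*(-5)) = ((182*(1/78) - 152*(-1/62)) - 43)*(-1 + 5) = ((7/3 + 76/31) - 43)*4 = (445/93 - 43)*4 = -3554/93*4 = -14216/93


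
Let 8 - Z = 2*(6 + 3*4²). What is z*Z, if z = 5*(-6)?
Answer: 3000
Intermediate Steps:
Z = -100 (Z = 8 - 2*(6 + 3*4²) = 8 - 2*(6 + 3*16) = 8 - 2*(6 + 48) = 8 - 2*54 = 8 - 1*108 = 8 - 108 = -100)
z = -30
z*Z = -30*(-100) = 3000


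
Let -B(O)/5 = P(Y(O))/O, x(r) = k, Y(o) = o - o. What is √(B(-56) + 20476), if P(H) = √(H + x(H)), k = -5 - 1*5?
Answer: √(16053184 + 70*I*√10)/28 ≈ 143.09 + 0.00098657*I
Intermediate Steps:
Y(o) = 0
k = -10 (k = -5 - 5 = -10)
x(r) = -10
P(H) = √(-10 + H) (P(H) = √(H - 10) = √(-10 + H))
B(O) = -5*I*√10/O (B(O) = -5*√(-10 + 0)/O = -5*√(-10)/O = -5*I*√10/O)
√(B(-56) + 20476) = √(-5*I*√10/(-56) + 20476) = √(-5*I*√10*(-1/56) + 20476) = √(5*I*√10/56 + 20476) = √(20476 + 5*I*√10/56)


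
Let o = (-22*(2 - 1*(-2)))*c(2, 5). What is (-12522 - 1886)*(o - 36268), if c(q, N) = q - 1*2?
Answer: 522549344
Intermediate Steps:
c(q, N) = -2 + q (c(q, N) = q - 2 = -2 + q)
o = 0 (o = (-22*(2 - 1*(-2)))*(-2 + 2) = -22*(2 + 2)*0 = -22*4*0 = -88*0 = 0)
(-12522 - 1886)*(o - 36268) = (-12522 - 1886)*(0 - 36268) = -14408*(-36268) = 522549344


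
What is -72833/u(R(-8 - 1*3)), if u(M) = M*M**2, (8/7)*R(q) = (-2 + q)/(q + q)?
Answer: -397069201408/753571 ≈ -5.2692e+5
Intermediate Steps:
R(q) = 7*(-2 + q)/(16*q) (R(q) = 7*((-2 + q)/(q + q))/8 = 7*((-2 + q)/((2*q)))/8 = 7*((-2 + q)*(1/(2*q)))/8 = 7*((-2 + q)/(2*q))/8 = 7*(-2 + q)/(16*q))
u(M) = M**3
-72833/u(R(-8 - 1*3)) = -72833*4096*(-8 - 1*3)**3/(343*(-2 + (-8 - 1*3))**3) = -72833*4096*(-8 - 3)**3/(343*(-2 + (-8 - 3))**3) = -72833*(-5451776/(343*(-2 - 11)**3)) = -72833/(((7/16)*(-1/11)*(-13))**3) = -72833/((91/176)**3) = -72833/753571/5451776 = -72833*5451776/753571 = -397069201408/753571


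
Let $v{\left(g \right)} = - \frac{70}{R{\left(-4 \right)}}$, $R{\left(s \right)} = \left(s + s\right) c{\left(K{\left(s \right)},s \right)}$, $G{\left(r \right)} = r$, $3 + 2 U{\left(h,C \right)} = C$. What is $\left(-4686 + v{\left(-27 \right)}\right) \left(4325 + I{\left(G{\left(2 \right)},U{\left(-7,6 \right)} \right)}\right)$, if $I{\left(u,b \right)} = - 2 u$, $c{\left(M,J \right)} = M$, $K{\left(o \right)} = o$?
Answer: $- \frac{324122531}{16} \approx -2.0258 \cdot 10^{7}$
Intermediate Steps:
$U{\left(h,C \right)} = - \frac{3}{2} + \frac{C}{2}$
$R{\left(s \right)} = 2 s^{2}$ ($R{\left(s \right)} = \left(s + s\right) s = 2 s s = 2 s^{2}$)
$v{\left(g \right)} = - \frac{35}{16}$ ($v{\left(g \right)} = - \frac{70}{2 \left(-4\right)^{2}} = - \frac{70}{2 \cdot 16} = - \frac{70}{32} = \left(-70\right) \frac{1}{32} = - \frac{35}{16}$)
$\left(-4686 + v{\left(-27 \right)}\right) \left(4325 + I{\left(G{\left(2 \right)},U{\left(-7,6 \right)} \right)}\right) = \left(-4686 - \frac{35}{16}\right) \left(4325 - 4\right) = - \frac{75011 \left(4325 - 4\right)}{16} = \left(- \frac{75011}{16}\right) 4321 = - \frac{324122531}{16}$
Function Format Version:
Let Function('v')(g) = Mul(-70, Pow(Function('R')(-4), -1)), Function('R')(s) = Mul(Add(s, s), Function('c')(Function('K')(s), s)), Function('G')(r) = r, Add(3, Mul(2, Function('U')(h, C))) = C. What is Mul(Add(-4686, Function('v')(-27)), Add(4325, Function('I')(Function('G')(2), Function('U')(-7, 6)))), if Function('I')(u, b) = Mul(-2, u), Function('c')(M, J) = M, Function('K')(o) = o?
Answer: Rational(-324122531, 16) ≈ -2.0258e+7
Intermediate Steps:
Function('U')(h, C) = Add(Rational(-3, 2), Mul(Rational(1, 2), C))
Function('R')(s) = Mul(2, Pow(s, 2)) (Function('R')(s) = Mul(Add(s, s), s) = Mul(Mul(2, s), s) = Mul(2, Pow(s, 2)))
Function('v')(g) = Rational(-35, 16) (Function('v')(g) = Mul(-70, Pow(Mul(2, Pow(-4, 2)), -1)) = Mul(-70, Pow(Mul(2, 16), -1)) = Mul(-70, Pow(32, -1)) = Mul(-70, Rational(1, 32)) = Rational(-35, 16))
Mul(Add(-4686, Function('v')(-27)), Add(4325, Function('I')(Function('G')(2), Function('U')(-7, 6)))) = Mul(Add(-4686, Rational(-35, 16)), Add(4325, Mul(-2, 2))) = Mul(Rational(-75011, 16), Add(4325, -4)) = Mul(Rational(-75011, 16), 4321) = Rational(-324122531, 16)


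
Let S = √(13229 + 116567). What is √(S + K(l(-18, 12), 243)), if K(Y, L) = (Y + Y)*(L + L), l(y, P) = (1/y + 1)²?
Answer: √(867 + 2*√32449) ≈ 35.032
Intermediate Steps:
l(y, P) = (1 + 1/y)²
K(Y, L) = 4*L*Y (K(Y, L) = (2*Y)*(2*L) = 4*L*Y)
S = 2*√32449 (S = √129796 = 2*√32449 ≈ 360.27)
√(S + K(l(-18, 12), 243)) = √(2*√32449 + 4*243*((1 - 18)²/(-18)²)) = √(2*√32449 + 4*243*((1/324)*(-17)²)) = √(2*√32449 + 4*243*((1/324)*289)) = √(2*√32449 + 4*243*(289/324)) = √(2*√32449 + 867) = √(867 + 2*√32449)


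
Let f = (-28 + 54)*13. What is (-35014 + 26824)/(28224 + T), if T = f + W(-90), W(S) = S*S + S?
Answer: -4095/18286 ≈ -0.22394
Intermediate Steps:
W(S) = S + S² (W(S) = S² + S = S + S²)
f = 338 (f = 26*13 = 338)
T = 8348 (T = 338 - 90*(1 - 90) = 338 - 90*(-89) = 338 + 8010 = 8348)
(-35014 + 26824)/(28224 + T) = (-35014 + 26824)/(28224 + 8348) = -8190/36572 = -8190*1/36572 = -4095/18286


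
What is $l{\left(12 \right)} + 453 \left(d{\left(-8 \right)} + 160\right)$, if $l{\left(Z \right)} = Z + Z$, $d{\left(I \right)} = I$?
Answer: $68880$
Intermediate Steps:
$l{\left(Z \right)} = 2 Z$
$l{\left(12 \right)} + 453 \left(d{\left(-8 \right)} + 160\right) = 2 \cdot 12 + 453 \left(-8 + 160\right) = 24 + 453 \cdot 152 = 24 + 68856 = 68880$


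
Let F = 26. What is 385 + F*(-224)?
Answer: -5439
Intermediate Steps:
385 + F*(-224) = 385 + 26*(-224) = 385 - 5824 = -5439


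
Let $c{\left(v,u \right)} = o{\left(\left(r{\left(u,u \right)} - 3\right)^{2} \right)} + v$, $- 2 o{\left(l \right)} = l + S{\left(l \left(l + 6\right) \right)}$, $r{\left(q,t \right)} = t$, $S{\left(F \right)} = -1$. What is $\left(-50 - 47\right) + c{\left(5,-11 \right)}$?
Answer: $- \frac{379}{2} \approx -189.5$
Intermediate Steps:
$o{\left(l \right)} = \frac{1}{2} - \frac{l}{2}$ ($o{\left(l \right)} = - \frac{l - 1}{2} = - \frac{-1 + l}{2} = \frac{1}{2} - \frac{l}{2}$)
$c{\left(v,u \right)} = \frac{1}{2} + v - \frac{\left(-3 + u\right)^{2}}{2}$ ($c{\left(v,u \right)} = \left(\frac{1}{2} - \frac{\left(u - 3\right)^{2}}{2}\right) + v = \left(\frac{1}{2} - \frac{\left(-3 + u\right)^{2}}{2}\right) + v = \frac{1}{2} + v - \frac{\left(-3 + u\right)^{2}}{2}$)
$\left(-50 - 47\right) + c{\left(5,-11 \right)} = \left(-50 - 47\right) + \left(\frac{1}{2} + 5 - \frac{\left(-3 - 11\right)^{2}}{2}\right) = -97 + \left(\frac{1}{2} + 5 - \frac{\left(-14\right)^{2}}{2}\right) = -97 + \left(\frac{1}{2} + 5 - 98\right) = -97 - \frac{185}{2} = - \frac{379}{2}$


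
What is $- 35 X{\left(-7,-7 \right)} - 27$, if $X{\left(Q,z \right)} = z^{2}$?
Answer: $-1742$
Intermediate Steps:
$- 35 X{\left(-7,-7 \right)} - 27 = - 35 \left(-7\right)^{2} - 27 = \left(-35\right) 49 - 27 = -1715 - 27 = -1742$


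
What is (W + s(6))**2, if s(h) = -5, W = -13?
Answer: 324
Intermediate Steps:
(W + s(6))**2 = (-13 - 5)**2 = (-18)**2 = 324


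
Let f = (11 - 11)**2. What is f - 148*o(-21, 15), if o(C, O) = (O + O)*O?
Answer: -66600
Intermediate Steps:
o(C, O) = 2*O**2 (o(C, O) = (2*O)*O = 2*O**2)
f = 0 (f = 0**2 = 0)
f - 148*o(-21, 15) = 0 - 296*15**2 = 0 - 296*225 = 0 - 148*450 = 0 - 66600 = -66600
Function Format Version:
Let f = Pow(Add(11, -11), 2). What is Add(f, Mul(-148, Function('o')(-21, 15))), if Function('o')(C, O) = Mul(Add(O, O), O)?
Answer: -66600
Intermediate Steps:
Function('o')(C, O) = Mul(2, Pow(O, 2)) (Function('o')(C, O) = Mul(Mul(2, O), O) = Mul(2, Pow(O, 2)))
f = 0 (f = Pow(0, 2) = 0)
Add(f, Mul(-148, Function('o')(-21, 15))) = Add(0, Mul(-148, Mul(2, Pow(15, 2)))) = Add(0, Mul(-148, Mul(2, 225))) = Add(0, Mul(-148, 450)) = Add(0, -66600) = -66600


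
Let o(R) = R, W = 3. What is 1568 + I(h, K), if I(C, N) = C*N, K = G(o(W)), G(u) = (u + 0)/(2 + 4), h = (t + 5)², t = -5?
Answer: 1568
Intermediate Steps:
h = 0 (h = (-5 + 5)² = 0² = 0)
G(u) = u/6
K = ½ (K = (⅙)*3 = ½ ≈ 0.50000)
1568 + I(h, K) = 1568 + 0*(½) = 1568 + 0 = 1568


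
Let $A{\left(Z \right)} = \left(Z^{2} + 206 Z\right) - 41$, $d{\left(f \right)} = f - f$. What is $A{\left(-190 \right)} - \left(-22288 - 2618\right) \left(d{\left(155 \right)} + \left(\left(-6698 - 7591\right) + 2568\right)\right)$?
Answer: $-291926307$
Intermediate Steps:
$d{\left(f \right)} = 0$
$A{\left(Z \right)} = -41 + Z^{2} + 206 Z$
$A{\left(-190 \right)} - \left(-22288 - 2618\right) \left(d{\left(155 \right)} + \left(\left(-6698 - 7591\right) + 2568\right)\right) = \left(-41 + \left(-190\right)^{2} + 206 \left(-190\right)\right) - \left(-22288 - 2618\right) \left(0 + \left(\left(-6698 - 7591\right) + 2568\right)\right) = \left(-41 + 36100 - 39140\right) - - 24906 \left(0 + \left(-14289 + 2568\right)\right) = -3081 - - 24906 \left(0 - 11721\right) = -3081 - \left(-24906\right) \left(-11721\right) = -3081 - 291923226 = -291926307$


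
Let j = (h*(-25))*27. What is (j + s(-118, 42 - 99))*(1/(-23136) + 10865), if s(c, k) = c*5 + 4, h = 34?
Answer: -369769151969/1446 ≈ -2.5572e+8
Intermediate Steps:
s(c, k) = 4 + 5*c (s(c, k) = 5*c + 4 = 4 + 5*c)
j = -22950 (j = (34*(-25))*27 = -850*27 = -22950)
(j + s(-118, 42 - 99))*(1/(-23136) + 10865) = (-22950 + (4 + 5*(-118)))*(1/(-23136) + 10865) = (-22950 + (4 - 590))*(-1/23136 + 10865) = (-22950 - 586)*(251372639/23136) = -23536*251372639/23136 = -369769151969/1446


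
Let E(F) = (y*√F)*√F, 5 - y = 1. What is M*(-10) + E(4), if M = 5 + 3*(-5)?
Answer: 116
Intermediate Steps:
y = 4 (y = 5 - 1*1 = 5 - 1 = 4)
M = -10 (M = 5 - 15 = -10)
E(F) = 4*F (E(F) = (4*√F)*√F = 4*F)
M*(-10) + E(4) = -10*(-10) + 4*4 = 100 + 16 = 116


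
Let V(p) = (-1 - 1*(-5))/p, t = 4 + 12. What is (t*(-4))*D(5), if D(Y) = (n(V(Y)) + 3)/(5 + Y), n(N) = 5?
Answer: -256/5 ≈ -51.200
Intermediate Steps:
t = 16
V(p) = 4/p (V(p) = (-1 + 5)/p = 4/p)
D(Y) = 8/(5 + Y) (D(Y) = (5 + 3)/(5 + Y) = 8/(5 + Y))
(t*(-4))*D(5) = (16*(-4))*(8/(5 + 5)) = -512/10 = -64*4/5 = -256/5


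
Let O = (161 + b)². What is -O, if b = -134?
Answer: -729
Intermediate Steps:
O = 729 (O = (161 - 134)² = 27² = 729)
-O = -1*729 = -729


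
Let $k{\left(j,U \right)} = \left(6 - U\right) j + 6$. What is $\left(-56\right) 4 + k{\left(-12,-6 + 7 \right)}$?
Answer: $-278$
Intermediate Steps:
$k{\left(j,U \right)} = 6 + j \left(6 - U\right)$ ($k{\left(j,U \right)} = j \left(6 - U\right) + 6 = 6 + j \left(6 - U\right)$)
$\left(-56\right) 4 + k{\left(-12,-6 + 7 \right)} = \left(-56\right) 4 + \left(6 + 6 \left(-12\right) - \left(-6 + 7\right) \left(-12\right)\right) = -224 - \left(66 - 12\right) = -224 + \left(6 - 72 + 12\right) = -224 - 54 = -278$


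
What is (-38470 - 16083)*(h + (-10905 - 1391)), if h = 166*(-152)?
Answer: 2047264984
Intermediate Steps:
h = -25232
(-38470 - 16083)*(h + (-10905 - 1391)) = (-38470 - 16083)*(-25232 + (-10905 - 1391)) = -54553*(-25232 - 12296) = -54553*(-37528) = 2047264984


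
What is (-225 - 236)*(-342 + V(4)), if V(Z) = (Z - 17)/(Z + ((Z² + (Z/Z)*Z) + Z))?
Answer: 4420529/28 ≈ 1.5788e+5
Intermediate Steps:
V(Z) = (-17 + Z)/(Z² + 3*Z) (V(Z) = (-17 + Z)/(Z + ((Z² + 1*Z) + Z)) = (-17 + Z)/(Z + ((Z² + Z) + Z)) = (-17 + Z)/(Z + ((Z + Z²) + Z)) = (-17 + Z)/(Z + (Z² + 2*Z)) = (-17 + Z)/(Z² + 3*Z))
(-225 - 236)*(-342 + V(4)) = (-225 - 236)*(-342 + (-17 + 4)/(4*(3 + 4))) = -461*(-342 + (¼)*(-13)/7) = -461*(-342 + (¼)*(⅐)*(-13)) = -461*(-342 - 13/28) = -461*(-9589/28) = 4420529/28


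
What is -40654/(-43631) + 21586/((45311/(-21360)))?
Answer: -2873629538338/282423463 ≈ -10175.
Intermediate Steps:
-40654/(-43631) + 21586/((45311/(-21360))) = -40654*(-1/43631) + 21586/((45311*(-1/21360))) = 40654/43631 + 21586/(-45311/21360) = 40654/43631 + 21586*(-21360/45311) = 40654/43631 - 461076960/45311 = -2873629538338/282423463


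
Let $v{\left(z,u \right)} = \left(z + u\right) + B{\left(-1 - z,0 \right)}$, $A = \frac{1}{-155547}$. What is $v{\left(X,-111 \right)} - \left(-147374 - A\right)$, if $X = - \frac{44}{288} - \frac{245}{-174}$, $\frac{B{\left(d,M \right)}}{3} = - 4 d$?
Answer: $\frac{5315287670027}{36086904} \approx 1.4729 \cdot 10^{5}$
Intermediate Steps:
$B{\left(d,M \right)} = - 12 d$ ($B{\left(d,M \right)} = 3 \left(- 4 d\right) = - 12 d$)
$X = \frac{2621}{2088}$ ($X = \left(-44\right) \frac{1}{288} - - \frac{245}{174} = - \frac{11}{72} + \frac{245}{174} = \frac{2621}{2088} \approx 1.2553$)
$A = - \frac{1}{155547} \approx -6.4289 \cdot 10^{-6}$
$v{\left(z,u \right)} = 12 + u + 13 z$ ($v{\left(z,u \right)} = \left(z + u\right) - 12 \left(-1 - z\right) = \left(u + z\right) + \left(12 + 12 z\right) = 12 + u + 13 z$)
$v{\left(X,-111 \right)} - \left(-147374 - A\right) = \left(12 - 111 + 13 \cdot \frac{2621}{2088}\right) - \left(-147374 - - \frac{1}{155547}\right) = \left(12 - 111 + \frac{34073}{2088}\right) - \left(-147374 + \frac{1}{155547}\right) = - \frac{172639}{2088} - - \frac{22923583577}{155547} = - \frac{172639}{2088} + \frac{22923583577}{155547} = \frac{5315287670027}{36086904}$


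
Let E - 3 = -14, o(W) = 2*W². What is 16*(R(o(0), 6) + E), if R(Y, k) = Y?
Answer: -176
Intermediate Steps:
E = -11 (E = 3 - 14 = -11)
16*(R(o(0), 6) + E) = 16*(2*0² - 11) = 16*(2*0 - 11) = 16*(0 - 11) = 16*(-11) = -176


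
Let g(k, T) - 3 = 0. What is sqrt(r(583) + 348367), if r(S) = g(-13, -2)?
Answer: sqrt(348370) ≈ 590.23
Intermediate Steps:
g(k, T) = 3 (g(k, T) = 3 + 0 = 3)
r(S) = 3
sqrt(r(583) + 348367) = sqrt(3 + 348367) = sqrt(348370)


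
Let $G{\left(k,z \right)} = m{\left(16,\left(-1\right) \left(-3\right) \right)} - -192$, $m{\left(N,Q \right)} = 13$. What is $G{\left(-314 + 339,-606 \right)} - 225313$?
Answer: $-225108$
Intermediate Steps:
$G{\left(k,z \right)} = 205$ ($G{\left(k,z \right)} = 13 - -192 = 13 + 192 = 205$)
$G{\left(-314 + 339,-606 \right)} - 225313 = 205 - 225313 = -225108$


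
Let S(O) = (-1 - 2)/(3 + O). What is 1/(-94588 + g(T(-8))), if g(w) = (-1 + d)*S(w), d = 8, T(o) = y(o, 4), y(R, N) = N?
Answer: -1/94591 ≈ -1.0572e-5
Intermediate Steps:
T(o) = 4
S(O) = -3/(3 + O)
g(w) = -21/(3 + w) (g(w) = (-1 + 8)*(-3/(3 + w)) = 7*(-3/(3 + w)) = -21/(3 + w))
1/(-94588 + g(T(-8))) = 1/(-94588 - 21/(3 + 4)) = 1/(-94588 - 21/7) = 1/(-94588 - 21*⅐) = 1/(-94588 - 3) = 1/(-94591) = -1/94591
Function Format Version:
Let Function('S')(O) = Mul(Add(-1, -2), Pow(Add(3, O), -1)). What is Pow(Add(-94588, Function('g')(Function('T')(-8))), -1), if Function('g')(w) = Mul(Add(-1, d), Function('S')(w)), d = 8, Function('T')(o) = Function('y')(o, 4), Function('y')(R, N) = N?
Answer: Rational(-1, 94591) ≈ -1.0572e-5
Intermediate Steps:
Function('T')(o) = 4
Function('S')(O) = Mul(-3, Pow(Add(3, O), -1))
Function('g')(w) = Mul(-21, Pow(Add(3, w), -1)) (Function('g')(w) = Mul(Add(-1, 8), Mul(-3, Pow(Add(3, w), -1))) = Mul(7, Mul(-3, Pow(Add(3, w), -1))) = Mul(-21, Pow(Add(3, w), -1)))
Pow(Add(-94588, Function('g')(Function('T')(-8))), -1) = Pow(Add(-94588, Mul(-21, Pow(Add(3, 4), -1))), -1) = Pow(Add(-94588, Mul(-21, Pow(7, -1))), -1) = Pow(Add(-94588, Mul(-21, Rational(1, 7))), -1) = Pow(Add(-94588, -3), -1) = Pow(-94591, -1) = Rational(-1, 94591)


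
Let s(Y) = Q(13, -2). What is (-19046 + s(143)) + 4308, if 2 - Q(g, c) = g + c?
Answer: -14747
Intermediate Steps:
Q(g, c) = 2 - c - g (Q(g, c) = 2 - (g + c) = 2 - (c + g) = 2 + (-c - g) = 2 - c - g)
s(Y) = -9 (s(Y) = 2 - 1*(-2) - 1*13 = 2 + 2 - 13 = -9)
(-19046 + s(143)) + 4308 = (-19046 - 9) + 4308 = -19055 + 4308 = -14747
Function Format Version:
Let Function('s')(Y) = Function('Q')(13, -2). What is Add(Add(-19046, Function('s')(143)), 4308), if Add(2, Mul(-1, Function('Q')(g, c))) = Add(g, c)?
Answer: -14747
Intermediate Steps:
Function('Q')(g, c) = Add(2, Mul(-1, c), Mul(-1, g)) (Function('Q')(g, c) = Add(2, Mul(-1, Add(g, c))) = Add(2, Mul(-1, Add(c, g))) = Add(2, Add(Mul(-1, c), Mul(-1, g))) = Add(2, Mul(-1, c), Mul(-1, g)))
Function('s')(Y) = -9 (Function('s')(Y) = Add(2, Mul(-1, -2), Mul(-1, 13)) = Add(2, 2, -13) = -9)
Add(Add(-19046, Function('s')(143)), 4308) = Add(Add(-19046, -9), 4308) = Add(-19055, 4308) = -14747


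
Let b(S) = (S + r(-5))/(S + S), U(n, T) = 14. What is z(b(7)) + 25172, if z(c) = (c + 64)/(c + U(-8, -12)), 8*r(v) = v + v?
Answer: 20317411/807 ≈ 25176.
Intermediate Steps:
r(v) = v/4 (r(v) = (v + v)/8 = (2*v)/8 = v/4)
b(S) = (-5/4 + S)/(2*S) (b(S) = (S + (1/4)*(-5))/(S + S) = (S - 5/4)/((2*S)) = (-5/4 + S)*(1/(2*S)) = (-5/4 + S)/(2*S))
z(c) = (64 + c)/(14 + c) (z(c) = (c + 64)/(c + 14) = (64 + c)/(14 + c))
z(b(7)) + 25172 = (64 + (1/8)*(-5 + 4*7)/7)/(14 + (1/8)*(-5 + 4*7)/7) + 25172 = (64 + (1/8)*(1/7)*(-5 + 28))/(14 + (1/8)*(1/7)*(-5 + 28)) + 25172 = (64 + (1/8)*(1/7)*23)/(14 + (1/8)*(1/7)*23) + 25172 = (64 + 23/56)/(14 + 23/56) + 25172 = (3607/56)/(807/56) + 25172 = (56/807)*(3607/56) + 25172 = 3607/807 + 25172 = 20317411/807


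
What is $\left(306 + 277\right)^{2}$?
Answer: $339889$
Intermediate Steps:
$\left(306 + 277\right)^{2} = 583^{2} = 339889$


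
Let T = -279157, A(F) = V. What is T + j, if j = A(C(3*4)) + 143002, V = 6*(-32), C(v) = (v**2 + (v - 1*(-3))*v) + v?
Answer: -136347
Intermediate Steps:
C(v) = v + v**2 + v*(3 + v) (C(v) = (v**2 + (v + 3)*v) + v = (v**2 + (3 + v)*v) + v = (v**2 + v*(3 + v)) + v = v + v**2 + v*(3 + v))
V = -192
A(F) = -192
j = 142810 (j = -192 + 143002 = 142810)
T + j = -279157 + 142810 = -136347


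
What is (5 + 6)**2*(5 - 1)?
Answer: 484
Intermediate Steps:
(5 + 6)**2*(5 - 1) = 11**2*4 = 121*4 = 484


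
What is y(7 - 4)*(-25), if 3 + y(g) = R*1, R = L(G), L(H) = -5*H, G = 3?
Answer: 450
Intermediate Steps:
R = -15 (R = -5*3 = -15)
y(g) = -18 (y(g) = -3 - 15*1 = -3 - 15 = -18)
y(7 - 4)*(-25) = -18*(-25) = 450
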